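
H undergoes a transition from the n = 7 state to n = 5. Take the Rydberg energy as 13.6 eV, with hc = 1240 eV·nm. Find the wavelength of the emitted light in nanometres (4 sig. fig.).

4654 nm

ΔE = 13.60 × (1/5² − 1/7²) = 13.60 × 0.01959 = 0.2664 eV.
λ = hc/ΔE = 1240 / 0.2664 = 4654 nm.
This line belongs to the Pfund series.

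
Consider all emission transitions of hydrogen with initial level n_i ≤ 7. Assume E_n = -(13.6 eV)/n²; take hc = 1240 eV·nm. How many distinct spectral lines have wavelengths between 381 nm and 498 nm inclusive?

Enumerate all n_i → n_f pairs with 1 ≤ n_f < n_i ≤ 7 and compute λ = 1240 / [13.6·1·(1/n_f² − 1/n_i²)].
Lines falling in [381, 498] nm: 7→2 (397.1 nm), 6→2 (410.3 nm), 5→2 (434.2 nm), 4→2 (486.3 nm).

4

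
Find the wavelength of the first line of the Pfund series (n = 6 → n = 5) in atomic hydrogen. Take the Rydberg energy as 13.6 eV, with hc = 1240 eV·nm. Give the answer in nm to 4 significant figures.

The Pfund series terminates on n_f = 5; the first line has n_i = 5+1 = 6.
ΔE = 13.60 × (1/5² − 1/6²) = 0.1662 eV.
λ = 1240 / 0.1662 = 7460 nm.

7460 nm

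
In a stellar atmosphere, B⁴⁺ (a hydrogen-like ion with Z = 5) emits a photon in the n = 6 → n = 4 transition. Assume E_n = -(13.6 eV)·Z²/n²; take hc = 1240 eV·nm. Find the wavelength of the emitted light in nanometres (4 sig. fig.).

105.0 nm

For Z = 5 the level energies scale as Z², so the effective Rydberg energy is 13.6 × 25 = 340.0 eV.
ΔE = 340.0 × (1/4² − 1/6²) = 340.0 × 0.03472 = 11.81 eV.
λ = hc/ΔE = 1240 / 11.81 = 105.0 nm.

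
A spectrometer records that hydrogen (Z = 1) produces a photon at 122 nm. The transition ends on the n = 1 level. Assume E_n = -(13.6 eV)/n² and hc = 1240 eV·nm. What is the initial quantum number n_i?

The photon energy is ΔE = hc/λ = 1240 / 122 = 10.16 eV.
With Z = 1, ΔE = 13.60 × (1/n_f² − 1/n_i²), so 1/n_f² − 1/n_i² = 0.7473.
With n_f = 1: 1/n_i² = 1/1 − 0.7473 = 0.2527, so n_i ≈ 1.99.

n_i = 2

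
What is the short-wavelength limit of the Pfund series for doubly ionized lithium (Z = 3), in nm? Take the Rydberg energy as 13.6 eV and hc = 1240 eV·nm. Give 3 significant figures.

The Pfund series has lower level n_f = 5; the series limit corresponds to n_i → ∞.
ΔE_max = 13.6 × 9 / 5² = 4.896 eV.
λ_min = 1240 / 4.896 = 253 nm.

253 nm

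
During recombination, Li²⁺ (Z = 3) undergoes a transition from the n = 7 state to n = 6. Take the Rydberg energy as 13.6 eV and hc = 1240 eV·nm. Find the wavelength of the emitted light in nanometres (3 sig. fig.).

1370 nm

For Z = 3 the level energies scale as Z², so the effective Rydberg energy is 13.6 × 9 = 122.4 eV.
ΔE = 122.4 × (1/6² − 1/7²) = 122.4 × 0.007370 = 0.9020 eV.
λ = hc/ΔE = 1240 / 0.9020 = 1370 nm.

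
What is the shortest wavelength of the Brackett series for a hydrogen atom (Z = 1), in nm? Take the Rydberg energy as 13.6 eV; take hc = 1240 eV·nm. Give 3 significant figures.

The Brackett series has lower level n_f = 4; the series limit corresponds to n_i → ∞.
ΔE_max = 13.6 × 1 / 4² = 0.8500 eV.
λ_min = 1240 / 0.8500 = 1460 nm.

1460 nm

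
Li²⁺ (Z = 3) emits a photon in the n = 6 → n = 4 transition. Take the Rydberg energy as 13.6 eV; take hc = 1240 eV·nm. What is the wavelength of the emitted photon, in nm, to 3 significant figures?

292 nm

For Z = 3 the level energies scale as Z², so the effective Rydberg energy is 13.6 × 9 = 122.4 eV.
ΔE = 122.4 × (1/4² − 1/6²) = 122.4 × 0.03472 = 4.250 eV.
λ = hc/ΔE = 1240 / 4.250 = 292 nm.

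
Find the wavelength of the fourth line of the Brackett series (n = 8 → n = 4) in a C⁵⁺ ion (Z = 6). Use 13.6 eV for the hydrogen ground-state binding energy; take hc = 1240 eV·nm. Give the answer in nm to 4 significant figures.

The Brackett series terminates on n_f = 4; the fourth line has n_i = 4+4 = 8.
ΔE = 489.6 × (1/4² − 1/8²) = 22.95 eV.
λ = 1240 / 22.95 = 54.03 nm.

54.03 nm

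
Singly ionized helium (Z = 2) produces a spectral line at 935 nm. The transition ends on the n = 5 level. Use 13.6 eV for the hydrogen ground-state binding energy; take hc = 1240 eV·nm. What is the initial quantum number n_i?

n_i = 8

The photon energy is ΔE = hc/λ = 1240 / 935 = 1.326 eV.
With Z = 2, ΔE = 54.40 × (1/n_f² − 1/n_i²), so 1/n_f² − 1/n_i² = 0.02438.
With n_f = 5: 1/n_i² = 1/25 − 0.02438 = 0.01562, so n_i ≈ 8.00.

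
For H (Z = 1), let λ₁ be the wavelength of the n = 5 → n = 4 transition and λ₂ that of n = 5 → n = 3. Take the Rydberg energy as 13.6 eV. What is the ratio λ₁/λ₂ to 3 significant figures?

3.16

λ ∝ 1/ΔE ∝ 1/(1/n_f² − 1/n_i²), and the Z² and hc factors cancel in the ratio.
λ₁/λ₂ = (1/3² − 1/5²)/(1/4² − 1/5²) = 0.07111/0.02250 = 3.16.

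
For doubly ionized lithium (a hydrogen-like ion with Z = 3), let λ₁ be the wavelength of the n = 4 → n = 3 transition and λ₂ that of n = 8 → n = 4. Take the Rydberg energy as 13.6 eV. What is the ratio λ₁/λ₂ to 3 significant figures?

0.964

λ ∝ 1/ΔE ∝ 1/(1/n_f² − 1/n_i²), and the Z² and hc factors cancel in the ratio.
λ₁/λ₂ = (1/4² − 1/8²)/(1/3² − 1/4²) = 0.04688/0.04861 = 0.964.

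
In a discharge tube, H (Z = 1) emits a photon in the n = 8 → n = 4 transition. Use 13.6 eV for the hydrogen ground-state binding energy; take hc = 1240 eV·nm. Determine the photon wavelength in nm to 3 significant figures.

1950 nm

ΔE = 13.60 × (1/4² − 1/8²) = 13.60 × 0.04688 = 0.6375 eV.
λ = hc/ΔE = 1240 / 0.6375 = 1950 nm.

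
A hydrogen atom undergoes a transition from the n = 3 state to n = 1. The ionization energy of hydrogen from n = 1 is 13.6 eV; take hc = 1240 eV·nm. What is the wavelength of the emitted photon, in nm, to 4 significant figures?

102.6 nm

ΔE = 13.60 × (1/1² − 1/3²) = 13.60 × 0.8889 = 12.09 eV.
λ = hc/ΔE = 1240 / 12.09 = 102.6 nm.
This line belongs to the Lyman series.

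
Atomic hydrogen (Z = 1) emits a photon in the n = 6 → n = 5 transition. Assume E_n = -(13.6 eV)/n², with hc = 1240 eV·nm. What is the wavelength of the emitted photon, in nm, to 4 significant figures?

7460 nm

ΔE = 13.60 × (1/5² − 1/6²) = 13.60 × 0.01222 = 0.1662 eV.
λ = hc/ΔE = 1240 / 0.1662 = 7460 nm.
This line belongs to the Pfund series.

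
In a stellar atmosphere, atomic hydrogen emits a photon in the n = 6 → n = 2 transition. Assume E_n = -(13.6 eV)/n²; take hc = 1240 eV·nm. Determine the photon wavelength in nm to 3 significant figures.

410 nm

ΔE = 13.60 × (1/2² − 1/6²) = 13.60 × 0.2222 = 3.022 eV.
λ = hc/ΔE = 1240 / 3.022 = 410 nm.
This line belongs to the Balmer series.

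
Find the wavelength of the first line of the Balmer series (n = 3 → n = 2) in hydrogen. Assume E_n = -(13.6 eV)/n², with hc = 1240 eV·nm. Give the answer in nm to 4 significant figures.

The Balmer series terminates on n_f = 2; the first line has n_i = 2+1 = 3.
ΔE = 13.60 × (1/2² − 1/3²) = 1.889 eV.
λ = 1240 / 1.889 = 656.5 nm.

656.5 nm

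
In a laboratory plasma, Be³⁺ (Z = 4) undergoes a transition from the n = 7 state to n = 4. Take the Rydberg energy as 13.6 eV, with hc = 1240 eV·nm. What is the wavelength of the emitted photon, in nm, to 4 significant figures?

135.4 nm

For Z = 4 the level energies scale as Z², so the effective Rydberg energy is 13.6 × 16 = 217.6 eV.
ΔE = 217.6 × (1/4² − 1/7²) = 217.6 × 0.04209 = 9.159 eV.
λ = hc/ΔE = 1240 / 9.159 = 135.4 nm.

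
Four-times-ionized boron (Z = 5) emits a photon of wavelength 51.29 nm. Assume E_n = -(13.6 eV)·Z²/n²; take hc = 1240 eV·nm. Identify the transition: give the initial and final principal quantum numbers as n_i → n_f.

n_i = 5, n_f = 3

The photon energy is ΔE = hc/λ = 1240 / 51.29 = 24.18 eV.
With Z = 5, ΔE = 340.0 × (1/n_f² − 1/n_i²), so 1/n_f² − 1/n_i² = 0.07111.
Trying n_f = 3 gives 1/n_i² = 0.04000, i.e. n_i ≈ 5; this pair matches.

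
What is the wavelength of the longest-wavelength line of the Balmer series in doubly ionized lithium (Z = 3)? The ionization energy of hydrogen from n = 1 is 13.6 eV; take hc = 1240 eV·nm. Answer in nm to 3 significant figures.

The Balmer series terminates on n_f = 2; the first line has n_i = 2+1 = 3.
ΔE = 122.4 × (1/2² − 1/3²) = 17.00 eV.
λ = 1240 / 17.00 = 72.9 nm.

72.9 nm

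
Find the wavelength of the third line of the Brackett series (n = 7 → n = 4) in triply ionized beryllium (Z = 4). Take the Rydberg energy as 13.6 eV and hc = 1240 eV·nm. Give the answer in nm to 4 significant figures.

The Brackett series terminates on n_f = 4; the third line has n_i = 4+3 = 7.
ΔE = 217.6 × (1/4² − 1/7²) = 9.159 eV.
λ = 1240 / 9.159 = 135.4 nm.

135.4 nm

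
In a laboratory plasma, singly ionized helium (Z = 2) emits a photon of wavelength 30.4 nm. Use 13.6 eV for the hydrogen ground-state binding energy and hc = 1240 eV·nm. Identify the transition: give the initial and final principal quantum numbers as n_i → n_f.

The photon energy is ΔE = hc/λ = 1240 / 30.4 = 40.79 eV.
With Z = 2, ΔE = 54.40 × (1/n_f² − 1/n_i²), so 1/n_f² − 1/n_i² = 0.7498.
Trying n_f = 1 gives 1/n_i² = 0.2502, i.e. n_i ≈ 2; this pair matches.

n_i = 2, n_f = 1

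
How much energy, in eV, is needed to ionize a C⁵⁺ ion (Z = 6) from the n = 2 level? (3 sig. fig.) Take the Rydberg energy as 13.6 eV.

E_n = −13.6 Z²/n² = −489.6/n² eV for Z = 6.
E_2 = −489.6/4 = −122 eV, so ionization (to E = 0) requires 122 eV.

122 eV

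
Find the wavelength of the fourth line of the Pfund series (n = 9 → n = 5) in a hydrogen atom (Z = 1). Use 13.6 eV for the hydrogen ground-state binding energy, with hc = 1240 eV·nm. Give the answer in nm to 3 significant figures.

The Pfund series terminates on n_f = 5; the fourth line has n_i = 5+4 = 9.
ΔE = 13.60 × (1/5² − 1/9²) = 0.3761 eV.
λ = 1240 / 0.3761 = 3300 nm.

3300 nm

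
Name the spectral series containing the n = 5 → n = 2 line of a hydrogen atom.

The series is set by the lower level: n_f = 2 is the Balmer series.

Balmer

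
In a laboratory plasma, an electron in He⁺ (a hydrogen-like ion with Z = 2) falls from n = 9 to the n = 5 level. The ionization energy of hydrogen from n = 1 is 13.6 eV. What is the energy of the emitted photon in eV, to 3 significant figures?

The Bohr energies scale as Z², so for Z = 2: E_n = −54.40/n² eV.
E_9 = −54.40/81 = −0.6716 eV and E_5 = −54.40/25 = −2.176 eV.
The photon energy is |E_9 − E_5| = 1.50 eV.

1.50 eV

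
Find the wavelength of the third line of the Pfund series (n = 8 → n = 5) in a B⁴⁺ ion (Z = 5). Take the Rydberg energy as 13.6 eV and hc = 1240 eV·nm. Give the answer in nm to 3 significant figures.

150 nm

The Pfund series terminates on n_f = 5; the third line has n_i = 5+3 = 8.
ΔE = 340.0 × (1/5² − 1/8²) = 8.288 eV.
λ = 1240 / 8.288 = 150 nm.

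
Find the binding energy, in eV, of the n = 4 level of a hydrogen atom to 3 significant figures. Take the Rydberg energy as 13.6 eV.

0.850 eV

E_4 = −13.60/16 = −0.850 eV, so ionization (to E = 0) requires 0.850 eV.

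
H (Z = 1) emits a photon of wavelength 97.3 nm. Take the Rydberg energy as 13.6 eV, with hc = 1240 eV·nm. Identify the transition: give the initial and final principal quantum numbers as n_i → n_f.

The photon energy is ΔE = hc/λ = 1240 / 97.3 = 12.74 eV.
With Z = 1, ΔE = 13.60 × (1/n_f² − 1/n_i²), so 1/n_f² − 1/n_i² = 0.9371.
Trying n_f = 1 gives 1/n_i² = 0.06293, i.e. n_i ≈ 4; this pair matches.

n_i = 4, n_f = 1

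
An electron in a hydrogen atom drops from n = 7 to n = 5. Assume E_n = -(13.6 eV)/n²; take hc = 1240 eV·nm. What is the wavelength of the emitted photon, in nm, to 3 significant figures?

ΔE = 13.60 × (1/5² − 1/7²) = 13.60 × 0.01959 = 0.2664 eV.
λ = hc/ΔE = 1240 / 0.2664 = 4650 nm.
This line belongs to the Pfund series.

4650 nm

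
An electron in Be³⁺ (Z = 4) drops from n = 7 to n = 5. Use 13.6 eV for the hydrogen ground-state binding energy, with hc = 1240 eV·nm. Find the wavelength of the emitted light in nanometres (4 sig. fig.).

290.9 nm

For Z = 4 the level energies scale as Z², so the effective Rydberg energy is 13.6 × 16 = 217.6 eV.
ΔE = 217.6 × (1/5² − 1/7²) = 217.6 × 0.01959 = 4.263 eV.
λ = hc/ΔE = 1240 / 4.263 = 290.9 nm.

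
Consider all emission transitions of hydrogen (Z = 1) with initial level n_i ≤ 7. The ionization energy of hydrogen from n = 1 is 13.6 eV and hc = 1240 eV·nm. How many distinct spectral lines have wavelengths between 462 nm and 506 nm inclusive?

1

Enumerate all n_i → n_f pairs with 1 ≤ n_f < n_i ≤ 7 and compute λ = 1240 / [13.6·1·(1/n_f² − 1/n_i²)].
Lines falling in [462, 506] nm: 4→2 (486.3 nm).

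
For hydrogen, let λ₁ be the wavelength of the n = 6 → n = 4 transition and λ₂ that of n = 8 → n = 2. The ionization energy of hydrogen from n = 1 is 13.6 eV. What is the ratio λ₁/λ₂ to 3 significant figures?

6.75

λ ∝ 1/ΔE ∝ 1/(1/n_f² − 1/n_i²), and the Z² and hc factors cancel in the ratio.
λ₁/λ₂ = (1/2² − 1/8²)/(1/4² − 1/6²) = 0.2344/0.03472 = 6.75.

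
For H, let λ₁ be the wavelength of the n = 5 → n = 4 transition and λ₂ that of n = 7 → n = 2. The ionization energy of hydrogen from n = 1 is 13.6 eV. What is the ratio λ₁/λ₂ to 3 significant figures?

λ ∝ 1/ΔE ∝ 1/(1/n_f² − 1/n_i²), and the Z² and hc factors cancel in the ratio.
λ₁/λ₂ = (1/2² − 1/7²)/(1/4² − 1/5²) = 0.2296/0.02250 = 10.2.

10.2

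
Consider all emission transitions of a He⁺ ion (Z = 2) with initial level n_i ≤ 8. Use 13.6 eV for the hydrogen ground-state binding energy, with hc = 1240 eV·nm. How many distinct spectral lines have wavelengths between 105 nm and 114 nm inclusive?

Enumerate all n_i → n_f pairs with 1 ≤ n_f < n_i ≤ 8 and compute λ = 1240 / [13.6·4·(1/n_f² − 1/n_i²)].
Lines falling in [105, 114] nm: 5→2 (108.5 nm).

1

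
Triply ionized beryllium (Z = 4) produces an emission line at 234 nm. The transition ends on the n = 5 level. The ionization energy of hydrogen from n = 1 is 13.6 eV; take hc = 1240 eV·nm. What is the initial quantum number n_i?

n_i = 8

The photon energy is ΔE = hc/λ = 1240 / 234 = 5.299 eV.
With Z = 4, ΔE = 217.6 × (1/n_f² − 1/n_i²), so 1/n_f² − 1/n_i² = 0.02435.
With n_f = 5: 1/n_i² = 1/25 − 0.02435 = 0.01565, so n_i ≈ 7.99.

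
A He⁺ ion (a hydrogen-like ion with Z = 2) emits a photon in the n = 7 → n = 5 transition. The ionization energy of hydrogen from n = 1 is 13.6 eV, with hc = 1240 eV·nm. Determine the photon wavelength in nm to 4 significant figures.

For Z = 2 the level energies scale as Z², so the effective Rydberg energy is 13.6 × 4 = 54.40 eV.
ΔE = 54.40 × (1/5² − 1/7²) = 54.40 × 0.01959 = 1.066 eV.
λ = hc/ΔE = 1240 / 1.066 = 1163 nm.

1163 nm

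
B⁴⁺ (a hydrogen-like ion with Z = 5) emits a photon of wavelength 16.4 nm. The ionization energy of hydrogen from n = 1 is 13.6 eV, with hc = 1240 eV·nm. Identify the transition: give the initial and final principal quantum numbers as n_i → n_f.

n_i = 6, n_f = 2

The photon energy is ΔE = hc/λ = 1240 / 16.4 = 75.61 eV.
With Z = 5, ΔE = 340.0 × (1/n_f² − 1/n_i²), so 1/n_f² − 1/n_i² = 0.2224.
Trying n_f = 2 gives 1/n_i² = 0.02762, i.e. n_i ≈ 6; this pair matches.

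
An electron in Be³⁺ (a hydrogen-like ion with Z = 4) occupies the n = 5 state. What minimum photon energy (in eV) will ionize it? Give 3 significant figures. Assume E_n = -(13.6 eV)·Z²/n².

8.70 eV

E_n = −13.6 Z²/n² = −217.6/n² eV for Z = 4.
E_5 = −217.6/25 = −8.70 eV, so ionization (to E = 0) requires 8.70 eV.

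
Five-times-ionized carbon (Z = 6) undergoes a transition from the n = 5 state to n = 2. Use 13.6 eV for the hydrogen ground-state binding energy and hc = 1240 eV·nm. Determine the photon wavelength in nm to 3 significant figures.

12.1 nm

For Z = 6 the level energies scale as Z², so the effective Rydberg energy is 13.6 × 36 = 489.6 eV.
ΔE = 489.6 × (1/2² − 1/5²) = 489.6 × 0.2100 = 102.8 eV.
λ = hc/ΔE = 1240 / 102.8 = 12.1 nm.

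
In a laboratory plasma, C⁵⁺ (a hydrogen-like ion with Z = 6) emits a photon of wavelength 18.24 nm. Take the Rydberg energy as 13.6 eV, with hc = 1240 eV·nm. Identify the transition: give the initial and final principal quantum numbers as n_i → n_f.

n_i = 3, n_f = 2

The photon energy is ΔE = hc/λ = 1240 / 18.24 = 67.98 eV.
With Z = 6, ΔE = 489.6 × (1/n_f² − 1/n_i²), so 1/n_f² − 1/n_i² = 0.1389.
Trying n_f = 2 gives 1/n_i² = 0.1111, i.e. n_i ≈ 3; this pair matches.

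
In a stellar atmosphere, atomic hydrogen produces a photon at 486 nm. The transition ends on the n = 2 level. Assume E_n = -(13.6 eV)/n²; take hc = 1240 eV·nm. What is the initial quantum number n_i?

The photon energy is ΔE = hc/λ = 1240 / 486 = 2.551 eV.
With Z = 1, ΔE = 13.60 × (1/n_f² − 1/n_i²), so 1/n_f² − 1/n_i² = 0.1876.
With n_f = 2: 1/n_i² = 1/4 − 0.1876 = 0.06239, so n_i ≈ 4.00.

n_i = 4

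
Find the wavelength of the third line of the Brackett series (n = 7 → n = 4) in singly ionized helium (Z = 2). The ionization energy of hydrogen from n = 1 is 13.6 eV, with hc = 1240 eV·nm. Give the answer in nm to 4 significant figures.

541.5 nm

The Brackett series terminates on n_f = 4; the third line has n_i = 4+3 = 7.
ΔE = 54.40 × (1/4² − 1/7²) = 2.290 eV.
λ = 1240 / 2.290 = 541.5 nm.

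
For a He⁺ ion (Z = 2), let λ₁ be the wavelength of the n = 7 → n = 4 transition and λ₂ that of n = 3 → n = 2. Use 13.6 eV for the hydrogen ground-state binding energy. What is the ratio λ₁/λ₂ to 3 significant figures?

λ ∝ 1/ΔE ∝ 1/(1/n_f² − 1/n_i²), and the Z² and hc factors cancel in the ratio.
λ₁/λ₂ = (1/2² − 1/3²)/(1/4² − 1/7²) = 0.1389/0.04209 = 3.30.

3.30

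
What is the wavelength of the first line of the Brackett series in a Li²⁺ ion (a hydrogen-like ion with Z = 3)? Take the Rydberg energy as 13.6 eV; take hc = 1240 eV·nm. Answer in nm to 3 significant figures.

The Brackett series terminates on n_f = 4; the first line has n_i = 4+1 = 5.
ΔE = 122.4 × (1/4² − 1/5²) = 2.754 eV.
λ = 1240 / 2.754 = 450 nm.

450 nm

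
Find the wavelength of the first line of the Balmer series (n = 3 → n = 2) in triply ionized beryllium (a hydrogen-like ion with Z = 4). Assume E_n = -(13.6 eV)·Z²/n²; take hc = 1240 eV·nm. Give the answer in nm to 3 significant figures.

41.0 nm

The Balmer series terminates on n_f = 2; the first line has n_i = 2+1 = 3.
ΔE = 217.6 × (1/2² − 1/3²) = 30.22 eV.
λ = 1240 / 30.22 = 41.0 nm.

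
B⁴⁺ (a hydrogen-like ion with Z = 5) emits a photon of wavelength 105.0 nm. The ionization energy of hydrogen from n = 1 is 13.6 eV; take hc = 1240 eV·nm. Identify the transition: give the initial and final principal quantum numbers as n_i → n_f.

The photon energy is ΔE = hc/λ = 1240 / 105.0 = 11.81 eV.
With Z = 5, ΔE = 340.0 × (1/n_f² − 1/n_i²), so 1/n_f² − 1/n_i² = 0.03473.
Trying n_f = 4 gives 1/n_i² = 0.02777, i.e. n_i ≈ 6; this pair matches.

n_i = 6, n_f = 4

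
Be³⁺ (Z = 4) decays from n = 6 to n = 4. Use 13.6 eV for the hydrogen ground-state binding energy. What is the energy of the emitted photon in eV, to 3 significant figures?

7.56 eV

The Bohr energies scale as Z², so for Z = 4: E_n = −217.6/n² eV.
E_6 = −217.6/36 = −6.044 eV and E_4 = −217.6/16 = −13.60 eV.
The photon energy is |E_6 − E_4| = 7.56 eV.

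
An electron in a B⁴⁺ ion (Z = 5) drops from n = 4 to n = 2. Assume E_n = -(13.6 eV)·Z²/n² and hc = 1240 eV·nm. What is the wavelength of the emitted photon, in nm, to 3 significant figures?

19.5 nm

For Z = 5 the level energies scale as Z², so the effective Rydberg energy is 13.6 × 25 = 340.0 eV.
ΔE = 340.0 × (1/2² − 1/4²) = 340.0 × 0.1875 = 63.75 eV.
λ = hc/ΔE = 1240 / 63.75 = 19.5 nm.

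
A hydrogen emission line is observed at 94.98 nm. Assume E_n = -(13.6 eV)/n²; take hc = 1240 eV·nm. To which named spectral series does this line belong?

Lyman

ΔE = 1240/94.98 = 13.06 eV.
This matches 13.6 × (1/1² − 1/5²), so n_f = 1: the Lyman series.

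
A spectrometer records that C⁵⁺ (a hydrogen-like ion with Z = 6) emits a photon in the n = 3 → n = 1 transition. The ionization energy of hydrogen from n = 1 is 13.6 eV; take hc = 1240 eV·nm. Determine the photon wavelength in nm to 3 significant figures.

For Z = 6 the level energies scale as Z², so the effective Rydberg energy is 13.6 × 36 = 489.6 eV.
ΔE = 489.6 × (1/1² − 1/3²) = 489.6 × 0.8889 = 435.2 eV.
λ = hc/ΔE = 1240 / 435.2 = 2.85 nm.

2.85 nm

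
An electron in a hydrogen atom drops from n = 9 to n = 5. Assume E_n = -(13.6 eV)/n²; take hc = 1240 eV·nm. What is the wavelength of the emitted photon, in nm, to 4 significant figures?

ΔE = 13.60 × (1/5² − 1/9²) = 13.60 × 0.02765 = 0.3761 eV.
λ = hc/ΔE = 1240 / 0.3761 = 3297 nm.

3297 nm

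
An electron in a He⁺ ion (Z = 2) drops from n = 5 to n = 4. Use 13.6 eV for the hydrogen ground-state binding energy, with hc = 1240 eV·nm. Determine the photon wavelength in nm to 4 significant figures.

1013 nm

For Z = 2 the level energies scale as Z², so the effective Rydberg energy is 13.6 × 4 = 54.40 eV.
ΔE = 54.40 × (1/4² − 1/5²) = 54.40 × 0.02250 = 1.224 eV.
λ = hc/ΔE = 1240 / 1.224 = 1013 nm.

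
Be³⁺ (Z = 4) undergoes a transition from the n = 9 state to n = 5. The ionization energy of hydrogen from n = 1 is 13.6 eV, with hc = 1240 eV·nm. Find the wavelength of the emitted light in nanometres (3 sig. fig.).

For Z = 4 the level energies scale as Z², so the effective Rydberg energy is 13.6 × 16 = 217.6 eV.
ΔE = 217.6 × (1/5² − 1/9²) = 217.6 × 0.02765 = 6.018 eV.
λ = hc/ΔE = 1240 / 6.018 = 206 nm.

206 nm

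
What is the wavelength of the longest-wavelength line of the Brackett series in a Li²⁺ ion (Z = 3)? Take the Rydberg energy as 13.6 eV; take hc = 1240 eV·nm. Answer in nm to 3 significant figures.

450 nm

The Brackett series terminates on n_f = 4; the first line has n_i = 4+1 = 5.
ΔE = 122.4 × (1/4² − 1/5²) = 2.754 eV.
λ = 1240 / 2.754 = 450 nm.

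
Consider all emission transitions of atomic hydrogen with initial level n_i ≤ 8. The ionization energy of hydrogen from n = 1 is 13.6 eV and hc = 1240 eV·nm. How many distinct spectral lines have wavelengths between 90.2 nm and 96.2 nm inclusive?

Enumerate all n_i → n_f pairs with 1 ≤ n_f < n_i ≤ 8 and compute λ = 1240 / [13.6·1·(1/n_f² − 1/n_i²)].
Lines falling in [90.2, 96.2] nm: 8→1 (92.62 nm), 7→1 (93.08 nm), 6→1 (93.78 nm), 5→1 (94.98 nm).

4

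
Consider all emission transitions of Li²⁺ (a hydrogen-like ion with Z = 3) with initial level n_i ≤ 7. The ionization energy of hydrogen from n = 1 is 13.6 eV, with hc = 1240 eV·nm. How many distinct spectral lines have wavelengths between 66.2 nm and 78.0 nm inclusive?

Enumerate all n_i → n_f pairs with 1 ≤ n_f < n_i ≤ 7 and compute λ = 1240 / [13.6·9·(1/n_f² − 1/n_i²)].
Lines falling in [66.2, 78.0] nm: 3→2 (72.94 nm).

1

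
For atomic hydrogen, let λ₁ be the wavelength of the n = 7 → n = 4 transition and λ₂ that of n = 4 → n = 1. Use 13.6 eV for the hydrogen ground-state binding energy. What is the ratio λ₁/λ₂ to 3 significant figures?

λ ∝ 1/ΔE ∝ 1/(1/n_f² − 1/n_i²), and the Z² and hc factors cancel in the ratio.
λ₁/λ₂ = (1/1² − 1/4²)/(1/4² − 1/7²) = 0.9375/0.04209 = 22.3.

22.3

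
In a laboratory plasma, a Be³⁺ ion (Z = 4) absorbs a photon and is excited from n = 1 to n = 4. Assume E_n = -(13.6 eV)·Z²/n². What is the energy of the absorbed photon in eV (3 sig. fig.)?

204 eV

The Bohr energies scale as Z², so for Z = 4: E_n = −217.6/n² eV.
E_4 = −217.6/16 = −13.60 eV and E_1 = −217.6/1 = −217.6 eV.
The photon energy is |E_4 − E_1| = 204 eV.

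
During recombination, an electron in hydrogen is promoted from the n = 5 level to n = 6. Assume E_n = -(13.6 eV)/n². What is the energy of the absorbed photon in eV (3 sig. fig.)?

0.166 eV

E_6 = −13.60/36 = −0.3778 eV and E_5 = −13.60/25 = −0.5440 eV.
The photon energy is |E_6 − E_5| = 0.166 eV.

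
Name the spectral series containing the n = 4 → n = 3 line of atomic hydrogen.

Paschen

The series is set by the lower level: n_f = 3 is the Paschen series.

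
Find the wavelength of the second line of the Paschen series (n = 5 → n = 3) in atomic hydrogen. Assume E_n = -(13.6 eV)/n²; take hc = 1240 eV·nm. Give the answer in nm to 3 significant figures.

The Paschen series terminates on n_f = 3; the second line has n_i = 3+2 = 5.
ΔE = 13.60 × (1/3² − 1/5²) = 0.9671 eV.
λ = 1240 / 0.9671 = 1280 nm.

1280 nm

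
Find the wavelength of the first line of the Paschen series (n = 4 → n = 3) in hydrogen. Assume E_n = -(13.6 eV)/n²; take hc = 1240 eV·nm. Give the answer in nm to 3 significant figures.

The Paschen series terminates on n_f = 3; the first line has n_i = 3+1 = 4.
ΔE = 13.60 × (1/3² − 1/4²) = 0.6611 eV.
λ = 1240 / 0.6611 = 1880 nm.

1880 nm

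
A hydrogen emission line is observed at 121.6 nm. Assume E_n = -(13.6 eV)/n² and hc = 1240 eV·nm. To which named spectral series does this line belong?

ΔE = 1240/121.6 = 10.20 eV.
This matches 13.6 × (1/1² − 1/2²), so n_f = 1: the Lyman series.

Lyman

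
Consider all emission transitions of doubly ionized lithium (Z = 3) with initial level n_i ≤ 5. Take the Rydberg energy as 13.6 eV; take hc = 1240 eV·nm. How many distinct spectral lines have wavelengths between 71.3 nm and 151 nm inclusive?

2

Enumerate all n_i → n_f pairs with 1 ≤ n_f < n_i ≤ 5 and compute λ = 1240 / [13.6·9·(1/n_f² − 1/n_i²)].
Lines falling in [71.3, 151] nm: 3→2 (72.94 nm), 5→3 (142.5 nm).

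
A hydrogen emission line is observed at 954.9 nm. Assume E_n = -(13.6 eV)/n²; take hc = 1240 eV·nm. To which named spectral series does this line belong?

Paschen

ΔE = 1240/954.9 = 1.299 eV.
This matches 13.6 × (1/3² − 1/8²), so n_f = 3: the Paschen series.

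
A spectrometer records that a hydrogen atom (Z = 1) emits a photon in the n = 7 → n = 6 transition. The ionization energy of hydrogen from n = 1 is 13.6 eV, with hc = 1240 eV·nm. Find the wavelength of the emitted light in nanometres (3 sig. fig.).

12400 nm

ΔE = 13.60 × (1/6² − 1/7²) = 13.60 × 0.007370 = 0.1002 eV.
λ = hc/ΔE = 1240 / 0.1002 = 12400 nm.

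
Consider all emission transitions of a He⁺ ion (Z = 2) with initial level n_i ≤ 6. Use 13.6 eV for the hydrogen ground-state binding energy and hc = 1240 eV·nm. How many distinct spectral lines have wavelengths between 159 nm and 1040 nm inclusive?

6

Enumerate all n_i → n_f pairs with 1 ≤ n_f < n_i ≤ 6 and compute λ = 1240 / [13.6·4·(1/n_f² − 1/n_i²)].
Lines falling in [159, 1040] nm: 3→2 (164.1 nm), 6→3 (273.5 nm), 5→3 (320.5 nm), 4→3 (468.9 nm), 6→4 (656.5 nm), 5→4 (1013 nm).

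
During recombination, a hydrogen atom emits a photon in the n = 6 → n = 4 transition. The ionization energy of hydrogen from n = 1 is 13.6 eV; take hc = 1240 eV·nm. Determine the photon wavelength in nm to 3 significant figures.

ΔE = 13.60 × (1/4² − 1/6²) = 13.60 × 0.03472 = 0.4722 eV.
λ = hc/ΔE = 1240 / 0.4722 = 2630 nm.
This line belongs to the Brackett series.

2630 nm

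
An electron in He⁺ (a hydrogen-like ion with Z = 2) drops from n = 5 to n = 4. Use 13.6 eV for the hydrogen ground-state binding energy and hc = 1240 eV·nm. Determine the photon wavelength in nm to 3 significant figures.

For Z = 2 the level energies scale as Z², so the effective Rydberg energy is 13.6 × 4 = 54.40 eV.
ΔE = 54.40 × (1/4² − 1/5²) = 54.40 × 0.02250 = 1.224 eV.
λ = hc/ΔE = 1240 / 1.224 = 1010 nm.

1010 nm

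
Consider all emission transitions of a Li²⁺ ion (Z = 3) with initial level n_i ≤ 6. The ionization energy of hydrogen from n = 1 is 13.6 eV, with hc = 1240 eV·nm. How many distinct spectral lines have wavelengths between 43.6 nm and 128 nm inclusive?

Enumerate all n_i → n_f pairs with 1 ≤ n_f < n_i ≤ 6 and compute λ = 1240 / [13.6·9·(1/n_f² − 1/n_i²)].
Lines falling in [43.6, 128] nm: 6→2 (45.59 nm), 5→2 (48.24 nm), 4→2 (54.03 nm), 3→2 (72.94 nm), 6→3 (121.6 nm).

5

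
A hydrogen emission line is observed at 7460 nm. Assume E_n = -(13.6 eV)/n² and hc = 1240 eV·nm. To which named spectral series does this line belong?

Pfund

ΔE = 1240/7460 = 0.1662 eV.
This matches 13.6 × (1/5² − 1/6²), so n_f = 5: the Pfund series.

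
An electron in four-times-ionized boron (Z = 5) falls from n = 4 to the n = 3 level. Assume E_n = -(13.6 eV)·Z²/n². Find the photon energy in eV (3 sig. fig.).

The Bohr energies scale as Z², so for Z = 5: E_n = −340.0/n² eV.
E_4 = −340.0/16 = −21.25 eV and E_3 = −340.0/9 = −37.78 eV.
The photon energy is |E_4 − E_3| = 16.5 eV.

16.5 eV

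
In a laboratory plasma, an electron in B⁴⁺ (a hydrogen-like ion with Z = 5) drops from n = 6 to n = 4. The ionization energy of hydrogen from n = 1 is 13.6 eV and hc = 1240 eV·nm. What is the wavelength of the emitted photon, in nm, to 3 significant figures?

105 nm

For Z = 5 the level energies scale as Z², so the effective Rydberg energy is 13.6 × 25 = 340.0 eV.
ΔE = 340.0 × (1/4² − 1/6²) = 340.0 × 0.03472 = 11.81 eV.
λ = hc/ΔE = 1240 / 11.81 = 105 nm.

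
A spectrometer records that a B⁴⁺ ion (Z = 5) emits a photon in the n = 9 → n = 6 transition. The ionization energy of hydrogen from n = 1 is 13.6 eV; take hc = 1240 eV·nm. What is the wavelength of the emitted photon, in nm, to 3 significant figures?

For Z = 5 the level energies scale as Z², so the effective Rydberg energy is 13.6 × 25 = 340.0 eV.
ΔE = 340.0 × (1/6² − 1/9²) = 340.0 × 0.01543 = 5.247 eV.
λ = hc/ΔE = 1240 / 5.247 = 236 nm.

236 nm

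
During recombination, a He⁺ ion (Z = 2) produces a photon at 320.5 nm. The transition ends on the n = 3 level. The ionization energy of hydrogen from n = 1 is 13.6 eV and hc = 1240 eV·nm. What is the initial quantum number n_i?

The photon energy is ΔE = hc/λ = 1240 / 320.5 = 3.869 eV.
With Z = 2, ΔE = 54.40 × (1/n_f² − 1/n_i²), so 1/n_f² − 1/n_i² = 0.07112.
With n_f = 3: 1/n_i² = 1/9 − 0.07112 = 0.03999, so n_i ≈ 5.00.

n_i = 5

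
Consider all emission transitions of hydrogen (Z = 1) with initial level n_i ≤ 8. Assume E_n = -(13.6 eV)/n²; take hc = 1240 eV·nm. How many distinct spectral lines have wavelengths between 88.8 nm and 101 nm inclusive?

5

Enumerate all n_i → n_f pairs with 1 ≤ n_f < n_i ≤ 8 and compute λ = 1240 / [13.6·1·(1/n_f² − 1/n_i²)].
Lines falling in [88.8, 101] nm: 8→1 (92.62 nm), 7→1 (93.08 nm), 6→1 (93.78 nm), 5→1 (94.98 nm), 4→1 (97.25 nm).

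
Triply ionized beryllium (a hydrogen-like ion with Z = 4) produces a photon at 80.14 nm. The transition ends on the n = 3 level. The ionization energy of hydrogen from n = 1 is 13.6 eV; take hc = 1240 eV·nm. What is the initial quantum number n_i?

The photon energy is ΔE = hc/λ = 1240 / 80.14 = 15.47 eV.
With Z = 4, ΔE = 217.6 × (1/n_f² − 1/n_i²), so 1/n_f² − 1/n_i² = 0.07111.
With n_f = 3: 1/n_i² = 1/9 − 0.07111 = 0.04000, so n_i ≈ 5.00.

n_i = 5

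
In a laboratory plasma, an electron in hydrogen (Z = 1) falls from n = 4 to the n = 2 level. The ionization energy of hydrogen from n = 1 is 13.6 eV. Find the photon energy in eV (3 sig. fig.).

2.55 eV

E_4 = −13.60/16 = −0.8500 eV and E_2 = −13.60/4 = −3.400 eV.
The photon energy is |E_4 − E_2| = 2.55 eV.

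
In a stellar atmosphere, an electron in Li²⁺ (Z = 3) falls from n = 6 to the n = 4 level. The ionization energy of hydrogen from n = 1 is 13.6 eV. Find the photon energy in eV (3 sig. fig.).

The Bohr energies scale as Z², so for Z = 3: E_n = −122.4/n² eV.
E_6 = −122.4/36 = −3.400 eV and E_4 = −122.4/16 = −7.650 eV.
The photon energy is |E_6 − E_4| = 4.25 eV.

4.25 eV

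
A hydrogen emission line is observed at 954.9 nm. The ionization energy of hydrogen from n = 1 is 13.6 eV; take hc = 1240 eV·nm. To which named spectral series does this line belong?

ΔE = 1240/954.9 = 1.299 eV.
This matches 13.6 × (1/3² − 1/8²), so n_f = 3: the Paschen series.

Paschen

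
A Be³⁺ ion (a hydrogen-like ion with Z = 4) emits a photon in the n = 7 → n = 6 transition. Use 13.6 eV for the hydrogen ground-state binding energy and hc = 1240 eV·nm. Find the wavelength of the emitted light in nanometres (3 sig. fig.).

For Z = 4 the level energies scale as Z², so the effective Rydberg energy is 13.6 × 16 = 217.6 eV.
ΔE = 217.6 × (1/6² − 1/7²) = 217.6 × 0.007370 = 1.604 eV.
λ = hc/ΔE = 1240 / 1.604 = 773 nm.

773 nm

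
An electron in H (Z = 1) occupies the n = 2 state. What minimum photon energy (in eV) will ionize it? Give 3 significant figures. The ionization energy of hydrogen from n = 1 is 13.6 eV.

E_2 = −13.60/4 = −3.40 eV, so ionization (to E = 0) requires 3.40 eV.

3.40 eV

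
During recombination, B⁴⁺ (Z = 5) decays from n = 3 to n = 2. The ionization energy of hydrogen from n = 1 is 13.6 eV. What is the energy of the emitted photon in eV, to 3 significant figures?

47.2 eV

The Bohr energies scale as Z², so for Z = 5: E_n = −340.0/n² eV.
E_3 = −340.0/9 = −37.78 eV and E_2 = −340.0/4 = −85.00 eV.
The photon energy is |E_3 − E_2| = 47.2 eV.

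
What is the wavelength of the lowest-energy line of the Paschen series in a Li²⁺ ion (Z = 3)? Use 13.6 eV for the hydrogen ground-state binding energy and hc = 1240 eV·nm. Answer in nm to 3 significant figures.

The Paschen series terminates on n_f = 3; the first line has n_i = 3+1 = 4.
ΔE = 122.4 × (1/3² − 1/4²) = 5.950 eV.
λ = 1240 / 5.950 = 208 nm.

208 nm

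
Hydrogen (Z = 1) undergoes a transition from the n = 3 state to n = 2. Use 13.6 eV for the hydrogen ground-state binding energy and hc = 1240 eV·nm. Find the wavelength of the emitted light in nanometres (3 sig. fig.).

ΔE = 13.60 × (1/2² − 1/3²) = 13.60 × 0.1389 = 1.889 eV.
λ = hc/ΔE = 1240 / 1.889 = 656 nm.
This line belongs to the Balmer series.

656 nm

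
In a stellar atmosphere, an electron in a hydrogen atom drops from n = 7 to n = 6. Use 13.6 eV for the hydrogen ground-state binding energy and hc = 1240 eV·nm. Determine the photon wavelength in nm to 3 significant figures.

12400 nm

ΔE = 13.60 × (1/6² − 1/7²) = 13.60 × 0.007370 = 0.1002 eV.
λ = hc/ΔE = 1240 / 0.1002 = 12400 nm.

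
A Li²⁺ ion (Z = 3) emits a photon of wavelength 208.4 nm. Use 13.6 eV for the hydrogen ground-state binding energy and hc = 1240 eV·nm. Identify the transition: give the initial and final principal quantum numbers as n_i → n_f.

n_i = 4, n_f = 3

The photon energy is ΔE = hc/λ = 1240 / 208.4 = 5.950 eV.
With Z = 3, ΔE = 122.4 × (1/n_f² − 1/n_i²), so 1/n_f² − 1/n_i² = 0.04861.
Trying n_f = 3 gives 1/n_i² = 0.06250, i.e. n_i ≈ 4; this pair matches.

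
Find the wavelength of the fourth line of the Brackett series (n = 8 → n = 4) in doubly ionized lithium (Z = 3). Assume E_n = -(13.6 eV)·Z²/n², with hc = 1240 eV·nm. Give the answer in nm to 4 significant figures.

The Brackett series terminates on n_f = 4; the fourth line has n_i = 4+4 = 8.
ΔE = 122.4 × (1/4² − 1/8²) = 5.738 eV.
λ = 1240 / 5.738 = 216.1 nm.

216.1 nm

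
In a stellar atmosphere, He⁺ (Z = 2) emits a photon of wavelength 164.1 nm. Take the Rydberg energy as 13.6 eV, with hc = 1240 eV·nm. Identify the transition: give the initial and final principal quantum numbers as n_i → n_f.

n_i = 3, n_f = 2

The photon energy is ΔE = hc/λ = 1240 / 164.1 = 7.556 eV.
With Z = 2, ΔE = 54.40 × (1/n_f² − 1/n_i²), so 1/n_f² − 1/n_i² = 0.1389.
Trying n_f = 2 gives 1/n_i² = 0.1111, i.e. n_i ≈ 3; this pair matches.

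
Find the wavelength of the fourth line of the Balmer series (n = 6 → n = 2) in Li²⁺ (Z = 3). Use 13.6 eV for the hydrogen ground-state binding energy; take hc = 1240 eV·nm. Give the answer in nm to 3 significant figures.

The Balmer series terminates on n_f = 2; the fourth line has n_i = 2+4 = 6.
ΔE = 122.4 × (1/2² − 1/6²) = 27.20 eV.
λ = 1240 / 27.20 = 45.6 nm.

45.6 nm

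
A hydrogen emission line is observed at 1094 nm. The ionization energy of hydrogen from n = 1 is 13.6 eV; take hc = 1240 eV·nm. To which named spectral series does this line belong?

Paschen

ΔE = 1240/1094 = 1.133 eV.
This matches 13.6 × (1/3² − 1/6²), so n_f = 3: the Paschen series.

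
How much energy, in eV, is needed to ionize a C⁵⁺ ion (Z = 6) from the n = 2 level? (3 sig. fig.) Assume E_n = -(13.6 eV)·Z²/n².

122 eV

E_n = −13.6 Z²/n² = −489.6/n² eV for Z = 6.
E_2 = −489.6/4 = −122 eV, so ionization (to E = 0) requires 122 eV.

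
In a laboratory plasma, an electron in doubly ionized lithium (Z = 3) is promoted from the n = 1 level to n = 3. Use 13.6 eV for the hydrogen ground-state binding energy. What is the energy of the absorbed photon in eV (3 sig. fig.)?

109 eV

The Bohr energies scale as Z², so for Z = 3: E_n = −122.4/n² eV.
E_3 = −122.4/9 = −13.60 eV and E_1 = −122.4/1 = −122.4 eV.
The photon energy is |E_3 − E_1| = 109 eV.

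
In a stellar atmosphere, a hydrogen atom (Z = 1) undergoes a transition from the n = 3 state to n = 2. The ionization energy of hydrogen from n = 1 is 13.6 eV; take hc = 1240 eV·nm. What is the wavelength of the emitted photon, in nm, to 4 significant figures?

ΔE = 13.60 × (1/2² − 1/3²) = 13.60 × 0.1389 = 1.889 eV.
λ = hc/ΔE = 1240 / 1.889 = 656.5 nm.
This line belongs to the Balmer series.

656.5 nm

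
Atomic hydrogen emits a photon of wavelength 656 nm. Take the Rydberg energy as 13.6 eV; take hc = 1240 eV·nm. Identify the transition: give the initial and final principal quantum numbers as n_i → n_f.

The photon energy is ΔE = hc/λ = 1240 / 656 = 1.890 eV.
With Z = 1, ΔE = 13.60 × (1/n_f² − 1/n_i²), so 1/n_f² − 1/n_i² = 0.1390.
Trying n_f = 2 gives 1/n_i² = 0.1110, i.e. n_i ≈ 3; this pair matches.

n_i = 3, n_f = 2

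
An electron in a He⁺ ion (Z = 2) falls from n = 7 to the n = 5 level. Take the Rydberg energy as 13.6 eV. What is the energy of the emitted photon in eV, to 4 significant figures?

1.066 eV

The Bohr energies scale as Z², so for Z = 2: E_n = −54.40/n² eV.
E_7 = −54.40/49 = −1.110 eV and E_5 = −54.40/25 = −2.176 eV.
The photon energy is |E_7 − E_5| = 1.066 eV.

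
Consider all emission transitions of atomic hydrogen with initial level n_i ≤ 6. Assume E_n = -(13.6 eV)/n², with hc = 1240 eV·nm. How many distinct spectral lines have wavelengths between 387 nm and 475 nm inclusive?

2

Enumerate all n_i → n_f pairs with 1 ≤ n_f < n_i ≤ 6 and compute λ = 1240 / [13.6·1·(1/n_f² − 1/n_i²)].
Lines falling in [387, 475] nm: 6→2 (410.3 nm), 5→2 (434.2 nm).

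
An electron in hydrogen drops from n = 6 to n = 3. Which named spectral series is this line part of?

Paschen

The series is set by the lower level: n_f = 3 is the Paschen series.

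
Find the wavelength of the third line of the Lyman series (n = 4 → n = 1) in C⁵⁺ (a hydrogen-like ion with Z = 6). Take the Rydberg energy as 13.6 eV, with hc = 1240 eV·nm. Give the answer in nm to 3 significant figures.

The Lyman series terminates on n_f = 1; the third line has n_i = 1+3 = 4.
ΔE = 489.6 × (1/1² − 1/4²) = 459.0 eV.
λ = 1240 / 459.0 = 2.70 nm.

2.70 nm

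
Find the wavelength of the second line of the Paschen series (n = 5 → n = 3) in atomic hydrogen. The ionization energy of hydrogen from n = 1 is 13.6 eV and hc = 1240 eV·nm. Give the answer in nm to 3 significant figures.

1280 nm

The Paschen series terminates on n_f = 3; the second line has n_i = 3+2 = 5.
ΔE = 13.60 × (1/3² − 1/5²) = 0.9671 eV.
λ = 1240 / 0.9671 = 1280 nm.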